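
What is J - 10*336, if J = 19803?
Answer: 16443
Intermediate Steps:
J - 10*336 = 19803 - 10*336 = 19803 - 1*3360 = 19803 - 3360 = 16443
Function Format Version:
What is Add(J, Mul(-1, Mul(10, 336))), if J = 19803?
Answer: 16443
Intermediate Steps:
Add(J, Mul(-1, Mul(10, 336))) = Add(19803, Mul(-1, Mul(10, 336))) = Add(19803, Mul(-1, 3360)) = Add(19803, -3360) = 16443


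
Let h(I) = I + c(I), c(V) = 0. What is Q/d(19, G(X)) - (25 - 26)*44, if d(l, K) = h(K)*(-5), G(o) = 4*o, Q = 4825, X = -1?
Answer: 1141/4 ≈ 285.25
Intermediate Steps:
h(I) = I (h(I) = I + 0 = I)
d(l, K) = -5*K (d(l, K) = K*(-5) = -5*K)
Q/d(19, G(X)) - (25 - 26)*44 = 4825/((-20*(-1))) - (25 - 26)*44 = 4825/((-5*(-4))) - (-1)*44 = 4825/20 - 1*(-44) = 4825*(1/20) + 44 = 965/4 + 44 = 1141/4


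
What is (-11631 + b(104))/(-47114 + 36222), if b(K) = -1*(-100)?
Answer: 11531/10892 ≈ 1.0587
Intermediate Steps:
b(K) = 100
(-11631 + b(104))/(-47114 + 36222) = (-11631 + 100)/(-47114 + 36222) = -11531/(-10892) = -11531*(-1/10892) = 11531/10892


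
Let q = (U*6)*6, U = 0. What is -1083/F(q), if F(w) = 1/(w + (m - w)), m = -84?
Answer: 90972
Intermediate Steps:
q = 0 (q = (0*6)*6 = 0*6 = 0)
F(w) = -1/84 (F(w) = 1/(w + (-84 - w)) = 1/(-84) = -1/84)
-1083/F(q) = -1083/(-1/84) = -1083*(-84) = 90972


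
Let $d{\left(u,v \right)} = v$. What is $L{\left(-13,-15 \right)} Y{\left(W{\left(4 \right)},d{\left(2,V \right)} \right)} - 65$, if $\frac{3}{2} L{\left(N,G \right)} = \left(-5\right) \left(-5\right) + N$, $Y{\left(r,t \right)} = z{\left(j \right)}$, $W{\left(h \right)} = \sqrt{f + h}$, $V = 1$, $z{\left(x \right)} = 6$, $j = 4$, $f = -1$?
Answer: $-17$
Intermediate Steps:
$W{\left(h \right)} = \sqrt{-1 + h}$
$Y{\left(r,t \right)} = 6$
$L{\left(N,G \right)} = \frac{50}{3} + \frac{2 N}{3}$ ($L{\left(N,G \right)} = \frac{2 \left(\left(-5\right) \left(-5\right) + N\right)}{3} = \frac{2 \left(25 + N\right)}{3} = \frac{50}{3} + \frac{2 N}{3}$)
$L{\left(-13,-15 \right)} Y{\left(W{\left(4 \right)},d{\left(2,V \right)} \right)} - 65 = \left(\frac{50}{3} + \frac{2}{3} \left(-13\right)\right) 6 - 65 = \left(\frac{50}{3} - \frac{26}{3}\right) 6 - 65 = 8 \cdot 6 - 65 = 48 - 65 = -17$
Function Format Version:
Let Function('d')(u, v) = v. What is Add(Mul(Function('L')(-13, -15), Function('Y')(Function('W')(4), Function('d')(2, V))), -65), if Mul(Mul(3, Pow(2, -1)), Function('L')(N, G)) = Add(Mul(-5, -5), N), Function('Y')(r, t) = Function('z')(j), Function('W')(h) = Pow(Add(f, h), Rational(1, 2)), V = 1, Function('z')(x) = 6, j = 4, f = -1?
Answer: -17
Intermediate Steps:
Function('W')(h) = Pow(Add(-1, h), Rational(1, 2))
Function('Y')(r, t) = 6
Function('L')(N, G) = Add(Rational(50, 3), Mul(Rational(2, 3), N)) (Function('L')(N, G) = Mul(Rational(2, 3), Add(Mul(-5, -5), N)) = Mul(Rational(2, 3), Add(25, N)) = Add(Rational(50, 3), Mul(Rational(2, 3), N)))
Add(Mul(Function('L')(-13, -15), Function('Y')(Function('W')(4), Function('d')(2, V))), -65) = Add(Mul(Add(Rational(50, 3), Mul(Rational(2, 3), -13)), 6), -65) = Add(Mul(Add(Rational(50, 3), Rational(-26, 3)), 6), -65) = Add(Mul(8, 6), -65) = Add(48, -65) = -17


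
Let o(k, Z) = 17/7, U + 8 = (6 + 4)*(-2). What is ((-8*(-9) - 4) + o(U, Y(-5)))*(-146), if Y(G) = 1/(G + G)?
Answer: -71978/7 ≈ -10283.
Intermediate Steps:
U = -28 (U = -8 + (6 + 4)*(-2) = -8 + 10*(-2) = -8 - 20 = -28)
Y(G) = 1/(2*G)
o(k, Z) = 17/7 (o(k, Z) = 17*(⅐) = 17/7)
((-8*(-9) - 4) + o(U, Y(-5)))*(-146) = ((-8*(-9) - 4) + 17/7)*(-146) = ((72 - 4) + 17/7)*(-146) = (68 + 17/7)*(-146) = (493/7)*(-146) = -71978/7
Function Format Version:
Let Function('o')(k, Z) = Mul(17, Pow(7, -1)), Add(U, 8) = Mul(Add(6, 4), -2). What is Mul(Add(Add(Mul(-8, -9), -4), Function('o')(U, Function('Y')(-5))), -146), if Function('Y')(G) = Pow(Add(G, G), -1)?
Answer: Rational(-71978, 7) ≈ -10283.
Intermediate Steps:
U = -28 (U = Add(-8, Mul(Add(6, 4), -2)) = Add(-8, Mul(10, -2)) = Add(-8, -20) = -28)
Function('Y')(G) = Mul(Rational(1, 2), Pow(G, -1)) (Function('Y')(G) = Pow(Mul(2, G), -1) = Mul(Rational(1, 2), Pow(G, -1)))
Function('o')(k, Z) = Rational(17, 7) (Function('o')(k, Z) = Mul(17, Rational(1, 7)) = Rational(17, 7))
Mul(Add(Add(Mul(-8, -9), -4), Function('o')(U, Function('Y')(-5))), -146) = Mul(Add(Add(Mul(-8, -9), -4), Rational(17, 7)), -146) = Mul(Add(Add(72, -4), Rational(17, 7)), -146) = Mul(Add(68, Rational(17, 7)), -146) = Mul(Rational(493, 7), -146) = Rational(-71978, 7)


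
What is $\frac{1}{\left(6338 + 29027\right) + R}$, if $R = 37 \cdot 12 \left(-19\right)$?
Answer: $\frac{1}{26929} \approx 3.7135 \cdot 10^{-5}$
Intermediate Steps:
$R = -8436$ ($R = 444 \left(-19\right) = -8436$)
$\frac{1}{\left(6338 + 29027\right) + R} = \frac{1}{\left(6338 + 29027\right) - 8436} = \frac{1}{35365 - 8436} = \frac{1}{26929}$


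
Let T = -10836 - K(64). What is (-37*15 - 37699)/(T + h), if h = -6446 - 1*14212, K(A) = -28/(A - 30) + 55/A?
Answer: 41620352/34265511 ≈ 1.2146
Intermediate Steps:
K(A) = -28/(-30 + A) + 55/A
h = -20658 (h = -6446 - 14212 = -20658)
T = -11789607/1088 (T = -10836 - 3*(-550 + 9*64)/(64*(-30 + 64)) = -10836 - 3*(-550 + 576)/(64*34) = -10836 - 3*26/(64*34) = -10836 - 1*39/1088 = -10836 - 39/1088 = -11789607/1088 ≈ -10836.)
(-37*15 - 37699)/(T + h) = (-37*15 - 37699)/(-11789607/1088 - 20658) = (-555 - 37699)/(-34265511/1088) = -38254*(-1088/34265511) = 41620352/34265511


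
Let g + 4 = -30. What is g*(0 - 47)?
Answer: 1598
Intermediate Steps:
g = -34 (g = -4 - 30 = -34)
g*(0 - 47) = -34*(0 - 47) = -34*(-47) = 1598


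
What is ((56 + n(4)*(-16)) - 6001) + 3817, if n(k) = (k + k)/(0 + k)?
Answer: -2160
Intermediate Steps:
n(k) = 2 (n(k) = (2*k)/k = 2)
((56 + n(4)*(-16)) - 6001) + 3817 = ((56 + 2*(-16)) - 6001) + 3817 = ((56 - 32) - 6001) + 3817 = (24 - 6001) + 3817 = -5977 + 3817 = -2160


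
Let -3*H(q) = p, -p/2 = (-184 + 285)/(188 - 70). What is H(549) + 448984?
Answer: 79470269/177 ≈ 4.4898e+5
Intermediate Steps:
p = -101/59 (p = -2*(-184 + 285)/(188 - 70) = -202/118 = -2*101/118 = -101/59 ≈ -1.7119)
H(q) = 101/177 (H(q) = -1/3*(-101/59) = 101/177)
H(549) + 448984 = 101/177 + 448984 = 79470269/177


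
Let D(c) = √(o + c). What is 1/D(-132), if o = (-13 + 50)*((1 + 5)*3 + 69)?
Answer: √7/147 ≈ 0.017998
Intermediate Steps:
o = 3219 (o = 37*(6*3 + 69) = 37*(18 + 69) = 37*87 = 3219)
D(c) = √(3219 + c)
1/D(-132) = 1/(√(3219 - 132)) = 1/(√3087) = 1/(21*√7) = √7/147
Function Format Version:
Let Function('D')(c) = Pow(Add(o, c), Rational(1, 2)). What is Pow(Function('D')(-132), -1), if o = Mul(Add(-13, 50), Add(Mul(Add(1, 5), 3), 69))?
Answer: Mul(Rational(1, 147), Pow(7, Rational(1, 2))) ≈ 0.017998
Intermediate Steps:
o = 3219 (o = Mul(37, Add(Mul(6, 3), 69)) = Mul(37, Add(18, 69)) = Mul(37, 87) = 3219)
Function('D')(c) = Pow(Add(3219, c), Rational(1, 2))
Pow(Function('D')(-132), -1) = Pow(Pow(Add(3219, -132), Rational(1, 2)), -1) = Pow(Pow(3087, Rational(1, 2)), -1) = Pow(Mul(21, Pow(7, Rational(1, 2))), -1) = Mul(Rational(1, 147), Pow(7, Rational(1, 2)))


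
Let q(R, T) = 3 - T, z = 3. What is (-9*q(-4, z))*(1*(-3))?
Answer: 0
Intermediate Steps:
(-9*q(-4, z))*(1*(-3)) = (-9*(3 - 1*3))*(1*(-3)) = -9*(3 - 3)*(-3) = -9*0*(-3) = 0*(-3) = 0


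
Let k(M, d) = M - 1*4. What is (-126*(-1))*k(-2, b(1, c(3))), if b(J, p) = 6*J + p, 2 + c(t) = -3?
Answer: -756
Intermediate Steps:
c(t) = -5 (c(t) = -2 - 3 = -5)
b(J, p) = p + 6*J
k(M, d) = -4 + M (k(M, d) = M - 4 = -4 + M)
(-126*(-1))*k(-2, b(1, c(3))) = (-126*(-1))*(-4 - 2) = -21*(-6)*(-6) = 126*(-6) = -756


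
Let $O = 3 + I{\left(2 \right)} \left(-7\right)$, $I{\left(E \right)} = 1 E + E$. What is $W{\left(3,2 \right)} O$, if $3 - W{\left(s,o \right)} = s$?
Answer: $0$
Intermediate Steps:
$W{\left(s,o \right)} = 3 - s$
$I{\left(E \right)} = 2 E$ ($I{\left(E \right)} = E + E = 2 E$)
$O = -25$ ($O = 3 + 2 \cdot 2 \left(-7\right) = 3 + 4 \left(-7\right) = 3 - 28 = -25$)
$W{\left(3,2 \right)} O = \left(3 - 3\right) \left(-25\right) = 0 \left(-25\right) = 0$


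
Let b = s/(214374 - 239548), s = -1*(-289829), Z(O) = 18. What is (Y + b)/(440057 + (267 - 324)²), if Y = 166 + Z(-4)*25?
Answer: 371155/272189884 ≈ 0.0013636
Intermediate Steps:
s = 289829
Y = 616 (Y = 166 + 18*25 = 166 + 450 = 616)
b = -7069/614 (b = 289829/(214374 - 239548) = 289829/(-25174) = 289829*(-1/25174) = -7069/614 ≈ -11.513)
(Y + b)/(440057 + (267 - 324)²) = (616 - 7069/614)/(440057 + (267 - 324)²) = 371155/(614*(440057 + (-57)²)) = 371155/(614*(440057 + 3249)) = (371155/614)/443306 = (371155/614)*(1/443306) = 371155/272189884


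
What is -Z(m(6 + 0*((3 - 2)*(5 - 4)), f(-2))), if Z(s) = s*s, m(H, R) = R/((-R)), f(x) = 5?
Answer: -1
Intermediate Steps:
m(H, R) = -1 (m(H, R) = R*(-1/R) = -1)
Z(s) = s**2
-Z(m(6 + 0*((3 - 2)*(5 - 4)), f(-2))) = -1*(-1)**2 = -1*1 = -1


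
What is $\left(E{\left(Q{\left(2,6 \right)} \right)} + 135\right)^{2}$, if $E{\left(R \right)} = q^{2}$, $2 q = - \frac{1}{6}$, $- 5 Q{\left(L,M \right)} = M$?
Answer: $\frac{377952481}{20736} \approx 18227.0$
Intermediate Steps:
$Q{\left(L,M \right)} = - \frac{M}{5}$
$q = - \frac{1}{12}$ ($q = \frac{\left(-1\right) \frac{1}{6}}{2} = \frac{1}{2} \left(- \frac{1}{6}\right) = - \frac{1}{12} \approx -0.083333$)
$E{\left(R \right)} = \frac{1}{144}$ ($E{\left(R \right)} = \left(- \frac{1}{12}\right)^{2} = \frac{1}{144}$)
$\left(E{\left(Q{\left(2,6 \right)} \right)} + 135\right)^{2} = \left(\frac{1}{144} + 135\right)^{2} = \left(\frac{19441}{144}\right)^{2} = \frac{377952481}{20736}$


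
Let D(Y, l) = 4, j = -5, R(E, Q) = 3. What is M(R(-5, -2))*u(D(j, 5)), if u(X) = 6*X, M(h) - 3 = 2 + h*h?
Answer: 336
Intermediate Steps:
M(h) = 5 + h**2 (M(h) = 3 + (2 + h*h) = 3 + (2 + h**2) = 5 + h**2)
M(R(-5, -2))*u(D(j, 5)) = (5 + 3**2)*(6*4) = (5 + 9)*24 = 14*24 = 336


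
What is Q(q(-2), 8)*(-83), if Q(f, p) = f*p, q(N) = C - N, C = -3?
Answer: 664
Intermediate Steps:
q(N) = -3 - N
Q(q(-2), 8)*(-83) = ((-3 - 1*(-2))*8)*(-83) = ((-3 + 2)*8)*(-83) = -1*8*(-83) = -8*(-83) = 664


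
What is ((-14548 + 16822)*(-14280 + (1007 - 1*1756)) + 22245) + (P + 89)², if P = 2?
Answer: -34145420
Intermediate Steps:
((-14548 + 16822)*(-14280 + (1007 - 1*1756)) + 22245) + (P + 89)² = ((-14548 + 16822)*(-14280 + (1007 - 1*1756)) + 22245) + (2 + 89)² = (2274*(-14280 + (1007 - 1756)) + 22245) + 91² = (2274*(-14280 - 749) + 22245) + 8281 = (2274*(-15029) + 22245) + 8281 = (-34175946 + 22245) + 8281 = -34153701 + 8281 = -34145420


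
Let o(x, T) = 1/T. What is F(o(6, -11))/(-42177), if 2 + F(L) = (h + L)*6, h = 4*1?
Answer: -236/463947 ≈ -0.00050868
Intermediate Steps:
h = 4
F(L) = 22 + 6*L (F(L) = -2 + (4 + L)*6 = -2 + (24 + 6*L) = 22 + 6*L)
F(o(6, -11))/(-42177) = (22 + 6/(-11))/(-42177) = (22 + 6*(-1/11))*(-1/42177) = (22 - 6/11)*(-1/42177) = (236/11)*(-1/42177) = -236/463947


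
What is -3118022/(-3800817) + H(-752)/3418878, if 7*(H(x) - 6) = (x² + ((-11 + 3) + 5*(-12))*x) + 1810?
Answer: 1832660301028/2165754937221 ≈ 0.84620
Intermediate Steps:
H(x) = 1852/7 - 68*x/7 + x²/7 (H(x) = 6 + ((x² + ((-11 + 3) + 5*(-12))*x) + 1810)/7 = 6 + ((x² + (-8 - 60)*x) + 1810)/7 = 6 + ((x² - 68*x) + 1810)/7 = 6 + (1810 + x² - 68*x)/7 = 6 + (1810/7 - 68*x/7 + x²/7) = 1852/7 - 68*x/7 + x²/7)
-3118022/(-3800817) + H(-752)/3418878 = -3118022/(-3800817) + (1852/7 - 68/7*(-752) + (⅐)*(-752)²)/3418878 = -3118022*(-1/3800817) + (1852/7 + 51136/7 + (⅐)*565504)*(1/3418878) = 3118022/3800817 + (1852/7 + 51136/7 + 565504/7)*(1/3418878) = 3118022/3800817 + 88356*(1/3418878) = 3118022/3800817 + 14726/569813 = 1832660301028/2165754937221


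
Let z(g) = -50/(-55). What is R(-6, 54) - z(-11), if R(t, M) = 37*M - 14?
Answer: 21814/11 ≈ 1983.1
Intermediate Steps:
R(t, M) = -14 + 37*M
z(g) = 10/11 (z(g) = -50*(-1/55) = 10/11)
R(-6, 54) - z(-11) = (-14 + 37*54) - 1*10/11 = (-14 + 1998) - 10/11 = 1984 - 10/11 = 21814/11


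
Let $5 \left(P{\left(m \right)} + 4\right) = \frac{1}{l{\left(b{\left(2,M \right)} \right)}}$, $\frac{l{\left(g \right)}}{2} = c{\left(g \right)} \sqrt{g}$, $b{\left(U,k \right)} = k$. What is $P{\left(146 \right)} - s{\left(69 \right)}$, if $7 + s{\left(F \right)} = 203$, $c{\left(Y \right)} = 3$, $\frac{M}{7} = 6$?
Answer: $-200 + \frac{\sqrt{42}}{1260} \approx -199.99$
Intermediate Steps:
$M = 42$ ($M = 7 \cdot 6 = 42$)
$s{\left(F \right)} = 196$ ($s{\left(F \right)} = -7 + 203 = 196$)
$l{\left(g \right)} = 6 \sqrt{g}$ ($l{\left(g \right)} = 2 \cdot 3 \sqrt{g} = 6 \sqrt{g}$)
$P{\left(m \right)} = -4 + \frac{\sqrt{42}}{1260}$ ($P{\left(m \right)} = -4 + \frac{1}{5 \cdot 6 \sqrt{42}} = -4 + \frac{\frac{1}{252} \sqrt{42}}{5} = -4 + \frac{\sqrt{42}}{1260}$)
$P{\left(146 \right)} - s{\left(69 \right)} = \left(-4 + \frac{\sqrt{42}}{1260}\right) - 196 = -200 + \frac{\sqrt{42}}{1260}$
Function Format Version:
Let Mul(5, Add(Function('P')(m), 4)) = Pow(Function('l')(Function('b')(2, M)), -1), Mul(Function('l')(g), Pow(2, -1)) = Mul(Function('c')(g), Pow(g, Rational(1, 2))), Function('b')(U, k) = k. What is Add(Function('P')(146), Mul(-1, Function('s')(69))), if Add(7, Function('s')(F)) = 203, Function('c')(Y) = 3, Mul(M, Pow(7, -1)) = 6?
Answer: Add(-200, Mul(Rational(1, 1260), Pow(42, Rational(1, 2)))) ≈ -199.99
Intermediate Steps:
M = 42 (M = Mul(7, 6) = 42)
Function('s')(F) = 196 (Function('s')(F) = Add(-7, 203) = 196)
Function('l')(g) = Mul(6, Pow(g, Rational(1, 2))) (Function('l')(g) = Mul(2, Mul(3, Pow(g, Rational(1, 2)))) = Mul(6, Pow(g, Rational(1, 2))))
Function('P')(m) = Add(-4, Mul(Rational(1, 1260), Pow(42, Rational(1, 2)))) (Function('P')(m) = Add(-4, Mul(Rational(1, 5), Pow(Mul(6, Pow(42, Rational(1, 2))), -1))) = Add(-4, Mul(Rational(1, 5), Mul(Rational(1, 252), Pow(42, Rational(1, 2))))) = Add(-4, Mul(Rational(1, 1260), Pow(42, Rational(1, 2)))))
Add(Function('P')(146), Mul(-1, Function('s')(69))) = Add(Add(-4, Mul(Rational(1, 1260), Pow(42, Rational(1, 2)))), Mul(-1, 196)) = Add(Add(-4, Mul(Rational(1, 1260), Pow(42, Rational(1, 2)))), -196) = Add(-200, Mul(Rational(1, 1260), Pow(42, Rational(1, 2))))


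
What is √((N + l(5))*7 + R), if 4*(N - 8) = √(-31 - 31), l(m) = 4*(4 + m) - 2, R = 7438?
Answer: √(30928 + 7*I*√62)/2 ≈ 87.932 + 0.078353*I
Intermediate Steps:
l(m) = 14 + 4*m (l(m) = (16 + 4*m) - 2 = 14 + 4*m)
N = 8 + I*√62/4 (N = 8 + √(-31 - 31)/4 = 8 + √(-62)/4 = 8 + (I*√62)/4 = 8 + I*√62/4 ≈ 8.0 + 1.9685*I)
√((N + l(5))*7 + R) = √(((8 + I*√62/4) + (14 + 4*5))*7 + 7438) = √(((8 + I*√62/4) + (14 + 20))*7 + 7438) = √(((8 + I*√62/4) + 34)*7 + 7438) = √((42 + I*√62/4)*7 + 7438) = √((294 + 7*I*√62/4) + 7438) = √(7732 + 7*I*√62/4)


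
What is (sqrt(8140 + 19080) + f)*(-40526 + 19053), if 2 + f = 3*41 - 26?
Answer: -2039935 - 42946*sqrt(6805) ≈ -5.5827e+6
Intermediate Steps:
f = 95 (f = -2 + (3*41 - 26) = -2 + (123 - 26) = -2 + 97 = 95)
(sqrt(8140 + 19080) + f)*(-40526 + 19053) = (sqrt(8140 + 19080) + 95)*(-40526 + 19053) = (sqrt(27220) + 95)*(-21473) = (2*sqrt(6805) + 95)*(-21473) = (95 + 2*sqrt(6805))*(-21473) = -2039935 - 42946*sqrt(6805)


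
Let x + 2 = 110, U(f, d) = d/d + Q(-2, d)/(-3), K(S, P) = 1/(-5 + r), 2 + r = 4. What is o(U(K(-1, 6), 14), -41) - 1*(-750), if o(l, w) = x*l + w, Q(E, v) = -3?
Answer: 925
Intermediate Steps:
r = 2 (r = -2 + 4 = 2)
K(S, P) = -1/3 (K(S, P) = 1/(-5 + 2) = 1/(-3) = -1/3)
U(f, d) = 2 (U(f, d) = d/d - 3/(-3) = 1 - 3*(-1/3) = 1 + 1 = 2)
x = 108 (x = -2 + 110 = 108)
o(l, w) = w + 108*l (o(l, w) = 108*l + w = w + 108*l)
o(U(K(-1, 6), 14), -41) - 1*(-750) = (-41 + 108*2) - 1*(-750) = (-41 + 216) + 750 = 175 + 750 = 925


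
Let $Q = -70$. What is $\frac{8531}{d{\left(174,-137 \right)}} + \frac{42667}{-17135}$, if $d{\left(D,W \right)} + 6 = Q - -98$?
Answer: $\frac{145240011}{376970} \approx 385.28$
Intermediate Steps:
$d{\left(D,W \right)} = 22$ ($d{\left(D,W \right)} = -6 - -28 = -6 + \left(-70 + 98\right) = -6 + 28 = 22$)
$\frac{8531}{d{\left(174,-137 \right)}} + \frac{42667}{-17135} = \frac{8531}{22} + \frac{42667}{-17135} = 8531 \cdot \frac{1}{22} + 42667 \left(- \frac{1}{17135}\right) = \frac{8531}{22} - \frac{42667}{17135} = \frac{145240011}{376970}$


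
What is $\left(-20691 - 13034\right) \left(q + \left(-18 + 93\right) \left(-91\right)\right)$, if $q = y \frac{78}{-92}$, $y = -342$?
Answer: $\frac{5069069850}{23} \approx 2.2039 \cdot 10^{8}$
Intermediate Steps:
$q = \frac{6669}{23}$ ($q = - 342 \frac{78}{-92} = - 342 \cdot 78 \left(- \frac{1}{92}\right) = \left(-342\right) \left(- \frac{39}{46}\right) = \frac{6669}{23} \approx 289.96$)
$\left(-20691 - 13034\right) \left(q + \left(-18 + 93\right) \left(-91\right)\right) = \left(-20691 - 13034\right) \left(\frac{6669}{23} + \left(-18 + 93\right) \left(-91\right)\right) = - 33725 \left(\frac{6669}{23} + 75 \left(-91\right)\right) = - 33725 \left(\frac{6669}{23} - 6825\right) = \left(-33725\right) \left(- \frac{150306}{23}\right) = \frac{5069069850}{23}$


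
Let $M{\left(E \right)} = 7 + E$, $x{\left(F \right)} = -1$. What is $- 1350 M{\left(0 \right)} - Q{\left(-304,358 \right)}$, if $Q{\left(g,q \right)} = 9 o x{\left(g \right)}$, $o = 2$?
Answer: $-9432$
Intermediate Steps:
$Q{\left(g,q \right)} = -18$ ($Q{\left(g,q \right)} = 9 \cdot 2 \left(-1\right) = 18 \left(-1\right) = -18$)
$- 1350 M{\left(0 \right)} - Q{\left(-304,358 \right)} = - 1350 \left(7 + 0\right) - -18 = \left(-1350\right) 7 + 18 = -9450 + 18 = -9432$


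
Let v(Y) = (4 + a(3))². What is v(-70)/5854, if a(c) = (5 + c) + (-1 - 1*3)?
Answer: 32/2927 ≈ 0.010933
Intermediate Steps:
a(c) = 1 + c (a(c) = (5 + c) + (-1 - 3) = (5 + c) - 4 = 1 + c)
v(Y) = 64 (v(Y) = (4 + (1 + 3))² = (4 + 4)² = 8² = 64)
v(-70)/5854 = 64/5854 = 64*(1/5854) = 32/2927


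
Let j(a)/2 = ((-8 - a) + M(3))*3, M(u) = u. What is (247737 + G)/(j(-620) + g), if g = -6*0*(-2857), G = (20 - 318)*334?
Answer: 29641/738 ≈ 40.164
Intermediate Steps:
j(a) = -30 - 6*a (j(a) = 2*(((-8 - a) + 3)*3) = 2*((-5 - a)*3) = 2*(-15 - 3*a) = -30 - 6*a)
G = -99532 (G = -298*334 = -99532)
g = 0 (g = 0*(-2857) = 0)
(247737 + G)/(j(-620) + g) = (247737 - 99532)/((-30 - 6*(-620)) + 0) = 148205/((-30 + 3720) + 0) = 148205/(3690 + 0) = 148205/3690 = 148205*(1/3690) = 29641/738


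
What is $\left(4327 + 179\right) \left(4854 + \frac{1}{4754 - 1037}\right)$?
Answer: $\frac{27099563138}{1239} \approx 2.1872 \cdot 10^{7}$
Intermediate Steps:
$\left(4327 + 179\right) \left(4854 + \frac{1}{4754 - 1037}\right) = 4506 \left(4854 + \frac{1}{3717}\right) = 4506 \cdot \frac{18042319}{3717} = \frac{27099563138}{1239}$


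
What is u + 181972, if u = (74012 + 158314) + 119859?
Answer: 534157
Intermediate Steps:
u = 352185 (u = 232326 + 119859 = 352185)
u + 181972 = 352185 + 181972 = 534157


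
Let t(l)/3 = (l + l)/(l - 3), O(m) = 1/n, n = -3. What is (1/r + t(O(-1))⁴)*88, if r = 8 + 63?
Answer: 561088/44375 ≈ 12.644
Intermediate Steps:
r = 71
O(m) = -⅓ (O(m) = 1/(-3) = -⅓)
t(l) = 6*l/(-3 + l) (t(l) = 3*((l + l)/(l - 3)) = 3*((2*l)/(-3 + l)) = 3*(2*l/(-3 + l)) = 6*l/(-3 + l))
(1/r + t(O(-1))⁴)*88 = (1/71 + (6*(-⅓)/(-3 - ⅓))⁴)*88 = (1/71 + (6*(-⅓)/(-10/3))⁴)*88 = (1/71 + (6*(-⅓)*(-3/10))⁴)*88 = (1/71 + (⅗)⁴)*88 = (1/71 + 81/625)*88 = (6376/44375)*88 = 561088/44375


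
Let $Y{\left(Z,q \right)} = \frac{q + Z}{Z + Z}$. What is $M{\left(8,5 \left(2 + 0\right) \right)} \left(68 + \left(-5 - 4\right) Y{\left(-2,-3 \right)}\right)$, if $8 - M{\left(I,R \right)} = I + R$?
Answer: $- \frac{1135}{2} \approx -567.5$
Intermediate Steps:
$Y{\left(Z,q \right)} = \frac{Z + q}{2 Z}$
$M{\left(I,R \right)} = 8 - I - R$ ($M{\left(I,R \right)} = 8 - \left(I + R\right) = 8 - I - R$)
$M{\left(8,5 \left(2 + 0\right) \right)} \left(68 + \left(-5 - 4\right) Y{\left(-2,-3 \right)}\right) = \left(8 - 8 - 5 \left(2 + 0\right)\right) \left(68 + \left(-5 - 4\right) \frac{-2 - 3}{2 \left(-2\right)}\right) = \left(8 - 8 - 5 \cdot 2\right) \left(68 - 9 \cdot \frac{1}{2} \left(- \frac{1}{2}\right) \left(-5\right)\right) = \left(8 - 8 - 10\right) \left(68 - \frac{45}{4}\right) = \left(-10\right) \frac{227}{4} = - \frac{1135}{2}$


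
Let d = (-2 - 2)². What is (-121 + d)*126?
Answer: -13230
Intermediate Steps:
d = 16 (d = (-4)² = 16)
(-121 + d)*126 = (-121 + 16)*126 = -105*126 = -13230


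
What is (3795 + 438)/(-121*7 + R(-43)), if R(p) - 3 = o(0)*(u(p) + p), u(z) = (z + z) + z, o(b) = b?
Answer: -4233/844 ≈ -5.0154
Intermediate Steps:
u(z) = 3*z (u(z) = 2*z + z = 3*z)
R(p) = 3 (R(p) = 3 + 0*(3*p + p) = 3 + 0*(4*p) = 3 + 0 = 3)
(3795 + 438)/(-121*7 + R(-43)) = (3795 + 438)/(-121*7 + 3) = 4233/(-847 + 3) = 4233/(-844) = 4233*(-1/844) = -4233/844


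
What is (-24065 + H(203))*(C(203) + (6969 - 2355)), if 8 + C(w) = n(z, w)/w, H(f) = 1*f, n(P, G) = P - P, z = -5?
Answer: -109908372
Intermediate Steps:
n(P, G) = 0
H(f) = f
C(w) = -8 (C(w) = -8 + 0/w = -8 + 0 = -8)
(-24065 + H(203))*(C(203) + (6969 - 2355)) = (-24065 + 203)*(-8 + (6969 - 2355)) = -23862*(-8 + 4614) = -23862*4606 = -109908372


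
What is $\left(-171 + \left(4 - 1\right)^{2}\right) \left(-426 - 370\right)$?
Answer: $128952$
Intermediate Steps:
$\left(-171 + \left(4 - 1\right)^{2}\right) \left(-426 - 370\right) = \left(-171 + 3^{2}\right) \left(-796\right) = \left(-171 + 9\right) \left(-796\right) = \left(-162\right) \left(-796\right) = 128952$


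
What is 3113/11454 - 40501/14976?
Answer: -69546361/28589184 ≈ -2.4326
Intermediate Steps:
3113/11454 - 40501/14976 = -69546361/28589184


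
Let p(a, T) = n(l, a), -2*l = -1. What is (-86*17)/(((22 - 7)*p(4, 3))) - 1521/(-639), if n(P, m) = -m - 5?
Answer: 126617/9585 ≈ 13.210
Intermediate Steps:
l = ½ (l = -½*(-1) = ½ ≈ 0.50000)
n(P, m) = -5 - m
p(a, T) = -5 - a
(-86*17)/(((22 - 7)*p(4, 3))) - 1521/(-639) = (-86*17)/(((22 - 7)*(-5 - 1*4))) - 1521/(-639) = -1462*1/(15*(-5 - 4)) - 1521*(-1/639) = -1462/(15*(-9)) + 169/71 = -1462/(-135) + 169/71 = -1462*(-1/135) + 169/71 = 1462/135 + 169/71 = 126617/9585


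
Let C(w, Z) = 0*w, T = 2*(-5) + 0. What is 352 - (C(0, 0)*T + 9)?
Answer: 343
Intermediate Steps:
T = -10 (T = -10 + 0 = -10)
C(w, Z) = 0
352 - (C(0, 0)*T + 9) = 352 - (0*(-10) + 9) = 352 - (0 + 9) = 352 - 1*9 = 352 - 9 = 343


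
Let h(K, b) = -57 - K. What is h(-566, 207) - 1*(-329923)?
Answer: 330432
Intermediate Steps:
h(-566, 207) - 1*(-329923) = (-57 - 1*(-566)) - 1*(-329923) = (-57 + 566) + 329923 = 509 + 329923 = 330432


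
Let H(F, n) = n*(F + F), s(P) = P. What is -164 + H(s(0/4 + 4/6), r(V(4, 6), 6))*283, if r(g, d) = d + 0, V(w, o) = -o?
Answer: 2100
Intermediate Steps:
r(g, d) = d
H(F, n) = 2*F*n (H(F, n) = n*(2*F) = 2*F*n)
-164 + H(s(0/4 + 4/6), r(V(4, 6), 6))*283 = -164 + (2*(0/4 + 4/6)*6)*283 = -164 + (2*(0*(1/4) + 4*(1/6))*6)*283 = -164 + (2*(0 + 2/3)*6)*283 = -164 + (2*(2/3)*6)*283 = -164 + 8*283 = -164 + 2264 = 2100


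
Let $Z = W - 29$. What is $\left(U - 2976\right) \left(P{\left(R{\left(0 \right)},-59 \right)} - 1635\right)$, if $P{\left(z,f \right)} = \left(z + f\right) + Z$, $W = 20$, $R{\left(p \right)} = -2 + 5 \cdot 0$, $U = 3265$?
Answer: $-492745$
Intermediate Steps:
$R{\left(p \right)} = -2$ ($R{\left(p \right)} = -2 + 0 = -2$)
$Z = -9$ ($Z = 20 - 29 = -9$)
$P{\left(z,f \right)} = -9 + f + z$ ($P{\left(z,f \right)} = \left(z + f\right) - 9 = \left(f + z\right) - 9 = -9 + f + z$)
$\left(U - 2976\right) \left(P{\left(R{\left(0 \right)},-59 \right)} - 1635\right) = \left(3265 - 2976\right) \left(\left(-9 - 59 - 2\right) - 1635\right) = 289 \left(-70 - 1635\right) = 289 \left(-1705\right) = -492745$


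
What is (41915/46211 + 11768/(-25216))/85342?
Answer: 64139699/12430665838624 ≈ 5.1598e-6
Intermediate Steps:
(41915/46211 + 11768/(-25216))/85342 = (41915*(1/46211) + 11768*(-1/25216))*(1/85342) = (41915/46211 - 1471/3152)*(1/85342) = (64139699/145657072)*(1/85342) = 64139699/12430665838624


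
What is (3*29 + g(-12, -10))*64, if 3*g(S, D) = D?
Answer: 16064/3 ≈ 5354.7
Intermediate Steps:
g(S, D) = D/3
(3*29 + g(-12, -10))*64 = (3*29 + (⅓)*(-10))*64 = (87 - 10/3)*64 = (251/3)*64 = 16064/3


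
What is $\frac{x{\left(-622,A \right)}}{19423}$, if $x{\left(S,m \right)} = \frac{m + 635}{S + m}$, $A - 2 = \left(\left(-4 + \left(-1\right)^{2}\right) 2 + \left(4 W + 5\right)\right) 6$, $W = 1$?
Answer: $- \frac{655}{11692646} \approx -5.6018 \cdot 10^{-5}$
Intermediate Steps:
$A = 20$ ($A = 2 + \left(\left(-4 + \left(-1\right)^{2}\right) 2 + \left(4 \cdot 1 + 5\right)\right) 6 = 2 + \left(\left(-4 + 1\right) 2 + \left(4 + 5\right)\right) 6 = 2 + \left(\left(-3\right) 2 + 9\right) 6 = 2 + \left(-6 + 9\right) 6 = 2 + 3 \cdot 6 = 2 + 18 = 20$)
$x{\left(S,m \right)} = \frac{635 + m}{S + m}$
$\frac{x{\left(-622,A \right)}}{19423} = \frac{\frac{1}{-622 + 20} \left(635 + 20\right)}{19423} = \frac{1}{-602} \cdot 655 \cdot \frac{1}{19423} = \left(- \frac{1}{602}\right) 655 \cdot \frac{1}{19423} = \left(- \frac{655}{602}\right) \frac{1}{19423} = - \frac{655}{11692646}$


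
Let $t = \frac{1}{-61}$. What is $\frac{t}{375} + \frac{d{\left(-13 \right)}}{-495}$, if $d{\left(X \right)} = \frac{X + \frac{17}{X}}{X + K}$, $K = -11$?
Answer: $- \frac{48991}{39253500} \approx -0.0012481$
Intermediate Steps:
$d{\left(X \right)} = \frac{X + \frac{17}{X}}{-11 + X}$ ($d{\left(X \right)} = \frac{X + \frac{17}{X}}{X - 11} = \frac{X + \frac{17}{X}}{-11 + X}$)
$t = - \frac{1}{61} \approx -0.016393$
$\frac{t}{375} + \frac{d{\left(-13 \right)}}{-495} = - \frac{1}{61 \cdot 375} + \frac{\frac{1}{-13} \frac{1}{-11 - 13} \left(17 + \left(-13\right)^{2}\right)}{-495} = \left(- \frac{1}{61}\right) \frac{1}{375} + - \frac{17 + 169}{13 \left(-24\right)} \left(- \frac{1}{495}\right) = - \frac{1}{22875} + \left(- \frac{1}{13}\right) \left(- \frac{1}{24}\right) 186 \left(- \frac{1}{495}\right) = - \frac{1}{22875} + \frac{31}{52} \left(- \frac{1}{495}\right) = - \frac{1}{22875} - \frac{31}{25740} = - \frac{48991}{39253500}$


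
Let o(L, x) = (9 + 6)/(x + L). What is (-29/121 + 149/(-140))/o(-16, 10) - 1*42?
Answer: -1756611/42350 ≈ -41.478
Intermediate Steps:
o(L, x) = 15/(L + x)
(-29/121 + 149/(-140))/o(-16, 10) - 1*42 = (-29/121 + 149/(-140))/((15/(-16 + 10))) - 1*42 = (-29*1/121 + 149*(-1/140))/((15/(-6))) - 42 = (-29/121 - 149/140)/((15*(-1/6))) - 42 = -22089/(16940*(-5/2)) - 42 = -22089/16940*(-2/5) - 42 = 22089/42350 - 42 = -1756611/42350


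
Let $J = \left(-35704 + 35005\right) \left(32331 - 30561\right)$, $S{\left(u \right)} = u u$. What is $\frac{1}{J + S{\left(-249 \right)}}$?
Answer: $- \frac{1}{1175229} \approx -8.509 \cdot 10^{-7}$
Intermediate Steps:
$S{\left(u \right)} = u^{2}$
$J = -1237230$ ($J = \left(-699\right) 1770 = -1237230$)
$\frac{1}{J + S{\left(-249 \right)}} = \frac{1}{-1237230 + \left(-249\right)^{2}} = \frac{1}{-1237230 + 62001} = \frac{1}{-1175229} = - \frac{1}{1175229}$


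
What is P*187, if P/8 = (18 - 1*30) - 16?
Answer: -41888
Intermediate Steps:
P = -224 (P = 8*((18 - 1*30) - 16) = 8*((18 - 30) - 16) = 8*(-12 - 16) = 8*(-28) = -224)
P*187 = -224*187 = -41888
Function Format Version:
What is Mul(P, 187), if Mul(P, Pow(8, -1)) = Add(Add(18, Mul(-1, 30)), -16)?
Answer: -41888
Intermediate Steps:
P = -224 (P = Mul(8, Add(Add(18, Mul(-1, 30)), -16)) = Mul(8, Add(Add(18, -30), -16)) = Mul(8, Add(-12, -16)) = Mul(8, -28) = -224)
Mul(P, 187) = Mul(-224, 187) = -41888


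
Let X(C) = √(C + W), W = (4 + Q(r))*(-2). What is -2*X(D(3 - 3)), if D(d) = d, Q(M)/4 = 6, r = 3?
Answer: -4*I*√14 ≈ -14.967*I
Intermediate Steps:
Q(M) = 24 (Q(M) = 4*6 = 24)
W = -56 (W = (4 + 24)*(-2) = 28*(-2) = -56)
X(C) = √(-56 + C) (X(C) = √(C - 56) = √(-56 + C))
-2*X(D(3 - 3)) = -2*√(-56 + (3 - 3)) = -2*√(-56 + 0) = -4*I*√14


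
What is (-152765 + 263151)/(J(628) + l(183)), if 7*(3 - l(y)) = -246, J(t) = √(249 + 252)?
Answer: 34385239/7790 - 2704457*√501/23370 ≈ 1823.8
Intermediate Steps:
J(t) = √501
l(y) = 267/7 (l(y) = 3 - ⅐*(-246) = 3 + 246/7 = 267/7)
(-152765 + 263151)/(J(628) + l(183)) = (-152765 + 263151)/(√501 + 267/7) = 110386/(267/7 + √501)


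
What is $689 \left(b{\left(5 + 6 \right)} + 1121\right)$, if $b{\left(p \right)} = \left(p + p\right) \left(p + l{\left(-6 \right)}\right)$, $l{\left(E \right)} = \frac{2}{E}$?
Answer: $\frac{2802163}{3} \approx 9.3405 \cdot 10^{5}$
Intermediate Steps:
$b{\left(p \right)} = 2 p \left(- \frac{1}{3} + p\right)$ ($b{\left(p \right)} = \left(p + p\right) \left(p + \frac{2}{-6}\right) = 2 p \left(p + 2 \left(- \frac{1}{6}\right)\right) = 2 p \left(p - \frac{1}{3}\right) = 2 p \left(- \frac{1}{3} + p\right)$)
$689 \left(b{\left(5 + 6 \right)} + 1121\right) = 689 \left(\frac{2 \left(5 + 6\right) \left(-1 + 3 \left(5 + 6\right)\right)}{3} + 1121\right) = 689 \left(\frac{2}{3} \cdot 11 \left(-1 + 3 \cdot 11\right) + 1121\right) = 689 \left(\frac{2}{3} \cdot 11 \left(-1 + 33\right) + 1121\right) = 689 \left(\frac{2}{3} \cdot 11 \cdot 32 + 1121\right) = 689 \left(\frac{704}{3} + 1121\right) = 689 \cdot \frac{4067}{3} = \frac{2802163}{3}$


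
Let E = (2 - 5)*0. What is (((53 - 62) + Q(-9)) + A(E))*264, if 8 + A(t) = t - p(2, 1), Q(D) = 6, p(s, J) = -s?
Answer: -2376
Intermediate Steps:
E = 0 (E = -3*0 = 0)
A(t) = -6 + t (A(t) = -8 + (t - (-1)*2) = -8 + (t - 1*(-2)) = -8 + (t + 2) = -8 + (2 + t) = -6 + t)
(((53 - 62) + Q(-9)) + A(E))*264 = (((53 - 62) + 6) + (-6 + 0))*264 = ((-9 + 6) - 6)*264 = (-3 - 6)*264 = -9*264 = -2376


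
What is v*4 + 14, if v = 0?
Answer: 14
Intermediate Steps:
v*4 + 14 = 0*4 + 14 = 0 + 14 = 14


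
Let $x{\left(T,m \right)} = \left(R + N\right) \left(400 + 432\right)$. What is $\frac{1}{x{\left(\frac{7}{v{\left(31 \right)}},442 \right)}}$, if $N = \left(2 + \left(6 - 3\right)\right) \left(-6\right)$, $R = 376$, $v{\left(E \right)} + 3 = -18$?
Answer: $\frac{1}{287872} \approx 3.4738 \cdot 10^{-6}$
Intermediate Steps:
$v{\left(E \right)} = -21$ ($v{\left(E \right)} = -3 - 18 = -21$)
$N = -30$ ($N = \left(2 + 3\right) \left(-6\right) = 5 \left(-6\right) = -30$)
$x{\left(T,m \right)} = 287872$ ($x{\left(T,m \right)} = \left(376 - 30\right) \left(400 + 432\right) = 346 \cdot 832 = 287872$)
$\frac{1}{x{\left(\frac{7}{v{\left(31 \right)}},442 \right)}} = \frac{1}{287872}$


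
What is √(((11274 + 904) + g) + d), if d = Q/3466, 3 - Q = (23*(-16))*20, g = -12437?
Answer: I*√3085887246/3466 ≈ 16.027*I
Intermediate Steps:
Q = 7363 (Q = 3 - 23*(-16)*20 = 3 - (-368)*20 = 3 - 1*(-7360) = 3 + 7360 = 7363)
d = 7363/3466 ≈ 2.1244
√(((11274 + 904) + g) + d) = √(((11274 + 904) - 12437) + 7363/3466) = √((12178 - 12437) + 7363/3466) = √(-259 + 7363/3466) = √(-890331/3466) = I*√3085887246/3466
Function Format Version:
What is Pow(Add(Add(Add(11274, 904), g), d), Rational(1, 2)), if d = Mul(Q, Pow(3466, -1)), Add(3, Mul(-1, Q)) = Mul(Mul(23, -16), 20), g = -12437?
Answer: Mul(Rational(1, 3466), I, Pow(3085887246, Rational(1, 2))) ≈ Mul(16.027, I)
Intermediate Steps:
Q = 7363 (Q = Add(3, Mul(-1, Mul(Mul(23, -16), 20))) = Add(3, Mul(-1, Mul(-368, 20))) = Add(3, Mul(-1, -7360)) = Add(3, 7360) = 7363)
d = Rational(7363, 3466) (d = Mul(7363, Pow(3466, -1)) = Mul(7363, Rational(1, 3466)) = Rational(7363, 3466) ≈ 2.1244)
Pow(Add(Add(Add(11274, 904), g), d), Rational(1, 2)) = Pow(Add(Add(Add(11274, 904), -12437), Rational(7363, 3466)), Rational(1, 2)) = Pow(Add(Add(12178, -12437), Rational(7363, 3466)), Rational(1, 2)) = Pow(Add(-259, Rational(7363, 3466)), Rational(1, 2)) = Pow(Rational(-890331, 3466), Rational(1, 2)) = Mul(Rational(1, 3466), I, Pow(3085887246, Rational(1, 2)))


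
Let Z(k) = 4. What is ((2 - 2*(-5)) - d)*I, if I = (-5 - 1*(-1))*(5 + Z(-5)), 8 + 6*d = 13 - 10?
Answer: -462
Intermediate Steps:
d = -⅚ (d = -4/3 + (13 - 10)/6 = -4/3 + (⅙)*3 = -4/3 + ½ = -⅚ ≈ -0.83333)
I = -36 (I = (-5 - 1*(-1))*(5 + 4) = (-5 + 1)*9 = -4*9 = -36)
((2 - 2*(-5)) - d)*I = ((2 - 2*(-5)) - 1*(-⅚))*(-36) = ((2 + 10) + ⅚)*(-36) = (12 + ⅚)*(-36) = (77/6)*(-36) = -462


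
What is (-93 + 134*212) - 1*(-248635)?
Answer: 276950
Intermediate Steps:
(-93 + 134*212) - 1*(-248635) = (-93 + 28408) + 248635 = 28315 + 248635 = 276950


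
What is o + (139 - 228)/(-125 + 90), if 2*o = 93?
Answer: 3433/70 ≈ 49.043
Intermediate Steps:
o = 93/2 (o = (½)*93 = 93/2 ≈ 46.500)
o + (139 - 228)/(-125 + 90) = 93/2 + (139 - 228)/(-125 + 90) = 93/2 - 89/(-35) = 93/2 - 89*(-1/35) = 93/2 + 89/35 = 3433/70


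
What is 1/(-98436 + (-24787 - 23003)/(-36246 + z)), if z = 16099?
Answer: -20147/1983142302 ≈ -1.0159e-5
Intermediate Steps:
1/(-98436 + (-24787 - 23003)/(-36246 + z)) = 1/(-98436 + (-24787 - 23003)/(-36246 + 16099)) = 1/(-98436 - 47790/(-20147)) = 1/(-98436 - 47790*(-1/20147)) = 1/(-98436 + 47790/20147) = 1/(-1983142302/20147) = -20147/1983142302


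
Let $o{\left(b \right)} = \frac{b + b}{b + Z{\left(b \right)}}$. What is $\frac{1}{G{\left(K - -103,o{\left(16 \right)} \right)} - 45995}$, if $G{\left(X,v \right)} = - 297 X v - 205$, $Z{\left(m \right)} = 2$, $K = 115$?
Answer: $- \frac{1}{161304} \approx -6.1995 \cdot 10^{-6}$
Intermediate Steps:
$o{\left(b \right)} = \frac{2 b}{2 + b}$ ($o{\left(b \right)} = \frac{b + b}{b + 2} = \frac{2 b}{2 + b}$)
$G{\left(X,v \right)} = -205 - 297 X v$ ($G{\left(X,v \right)} = - 297 X v - 205 = -205 - 297 X v$)
$\frac{1}{G{\left(K - -103,o{\left(16 \right)} \right)} - 45995} = \frac{1}{\left(-205 - 297 \left(115 - -103\right) 2 \cdot 16 \frac{1}{2 + 16}\right) - 45995} = \frac{1}{\left(-205 - 297 \left(115 + 103\right) 2 \cdot 16 \cdot \frac{1}{18}\right) - 45995} = \frac{1}{\left(-205 - 64746 \cdot 2 \cdot 16 \cdot \frac{1}{18}\right) - 45995} = \frac{1}{\left(-205 - 64746 \cdot \frac{16}{9}\right) - 45995} = \frac{1}{\left(-205 - 115104\right) - 45995} = \frac{1}{-115309 - 45995} = \frac{1}{-161304} = - \frac{1}{161304}$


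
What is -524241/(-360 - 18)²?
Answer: -58249/15876 ≈ -3.6690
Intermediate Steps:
-524241/(-360 - 18)² = -524241/((-378)²) = -524241/142884 = -524241*1/142884 = -58249/15876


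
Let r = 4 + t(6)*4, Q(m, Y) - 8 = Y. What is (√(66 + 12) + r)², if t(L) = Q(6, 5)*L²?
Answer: (1876 + √78)² ≈ 3.5526e+6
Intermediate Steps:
Q(m, Y) = 8 + Y
t(L) = 13*L² (t(L) = (8 + 5)*L² = 13*L²)
r = 1876 (r = 4 + (13*6²)*4 = 4 + (13*36)*4 = 4 + 468*4 = 4 + 1872 = 1876)
(√(66 + 12) + r)² = (√(66 + 12) + 1876)² = (√78 + 1876)² = (1876 + √78)²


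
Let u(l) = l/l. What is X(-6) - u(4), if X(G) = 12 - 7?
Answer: 4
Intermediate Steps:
u(l) = 1
X(G) = 5
X(-6) - u(4) = 5 - 1*1 = 5 - 1 = 4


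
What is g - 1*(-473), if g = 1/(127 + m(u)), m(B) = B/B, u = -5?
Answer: 60545/128 ≈ 473.01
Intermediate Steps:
m(B) = 1
g = 1/128 (g = 1/(127 + 1) = 1/128 ≈ 0.0078125)
g - 1*(-473) = 1/128 - 1*(-473) = 1/128 + 473 = 60545/128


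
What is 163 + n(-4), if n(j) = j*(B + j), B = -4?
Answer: 195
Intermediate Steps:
n(j) = j*(-4 + j)
163 + n(-4) = 163 - 4*(-4 - 4) = 163 - 4*(-8) = 163 + 32 = 195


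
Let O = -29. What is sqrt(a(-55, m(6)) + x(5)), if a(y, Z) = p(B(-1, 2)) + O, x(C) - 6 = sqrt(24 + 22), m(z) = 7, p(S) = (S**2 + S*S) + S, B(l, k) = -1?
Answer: sqrt(-22 + sqrt(46)) ≈ 3.901*I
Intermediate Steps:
p(S) = S + 2*S**2 (p(S) = (S**2 + S**2) + S = 2*S**2 + S = S + 2*S**2)
x(C) = 6 + sqrt(46) (x(C) = 6 + sqrt(24 + 22) = 6 + sqrt(46))
a(y, Z) = -28 (a(y, Z) = -(1 + 2*(-1)) - 29 = -(1 - 2) - 29 = -1*(-1) - 29 = 1 - 29 = -28)
sqrt(a(-55, m(6)) + x(5)) = sqrt(-28 + (6 + sqrt(46))) = sqrt(-22 + sqrt(46))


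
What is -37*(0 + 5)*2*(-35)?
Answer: 12950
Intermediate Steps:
-37*(0 + 5)*2*(-35) = -185*2*(-35) = -37*10*(-35) = -370*(-35) = 12950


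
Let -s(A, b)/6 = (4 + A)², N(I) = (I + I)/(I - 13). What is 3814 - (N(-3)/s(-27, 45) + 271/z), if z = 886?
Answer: 14299644899/3749552 ≈ 3813.7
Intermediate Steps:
N(I) = 2*I/(-13 + I) (N(I) = (2*I)/(-13 + I) = 2*I/(-13 + I))
s(A, b) = -6*(4 + A)²
3814 - (N(-3)/s(-27, 45) + 271/z) = 3814 - ((2*(-3)/(-13 - 3))/((-6*(4 - 27)²)) + 271/886) = 3814 - ((2*(-3)/(-16))/((-6*(-23)²)) + 271*(1/886)) = 3814 - ((2*(-3)*(-1/16))/((-6*529)) + 271/886) = 3814 - ((3/8)/(-3174) + 271/886) = 3814 - ((3/8)*(-1/3174) + 271/886) = 3814 - (-1/8464 + 271/886) = 3814 - 1*1146429/3749552 = 3814 - 1146429/3749552 = 14299644899/3749552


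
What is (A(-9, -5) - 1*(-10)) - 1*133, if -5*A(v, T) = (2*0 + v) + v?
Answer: -597/5 ≈ -119.40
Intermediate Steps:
A(v, T) = -2*v/5 (A(v, T) = -((2*0 + v) + v)/5 = -((0 + v) + v)/5 = -(v + v)/5 = -2*v/5)
(A(-9, -5) - 1*(-10)) - 1*133 = (-⅖*(-9) - 1*(-10)) - 1*133 = (18/5 + 10) - 133 = 68/5 - 133 = -597/5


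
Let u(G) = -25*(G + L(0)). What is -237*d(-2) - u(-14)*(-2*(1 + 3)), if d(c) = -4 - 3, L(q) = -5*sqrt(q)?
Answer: 4459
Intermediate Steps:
d(c) = -7
u(G) = -25*G (u(G) = -25*(G - 5*sqrt(0)) = -25*(G - 5*0) = -25*(G + 0) = -25*G)
-237*d(-2) - u(-14)*(-2*(1 + 3)) = -237*(-7) - (-25*(-14))*(-2*(1 + 3)) = 1659 - 350*(-2*4) = 1659 - 350*(-8) = 1659 - 1*(-2800) = 1659 + 2800 = 4459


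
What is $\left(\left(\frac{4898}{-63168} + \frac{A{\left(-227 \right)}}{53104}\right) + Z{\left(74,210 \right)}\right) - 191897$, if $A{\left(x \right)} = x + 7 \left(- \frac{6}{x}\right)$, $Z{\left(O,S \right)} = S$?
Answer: $- \frac{4561346731399679}{23795796192} \approx -1.9169 \cdot 10^{5}$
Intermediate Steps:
$A{\left(x \right)} = x - \frac{42}{x}$
$\left(\left(\frac{4898}{-63168} + \frac{A{\left(-227 \right)}}{53104}\right) + Z{\left(74,210 \right)}\right) - 191897 = \left(\left(\frac{4898}{-63168} + \frac{-227 - \frac{42}{-227}}{53104}\right) + 210\right) - 191897 = \left(\left(4898 \left(- \frac{1}{63168}\right) + \left(-227 - - \frac{42}{227}\right) \frac{1}{53104}\right) + 210\right) - 191897 = \left(\left(- \frac{2449}{31584} + \left(-227 + \frac{42}{227}\right) \frac{1}{53104}\right) + 210\right) - 191897 = \left(\left(- \frac{2449}{31584} - \frac{51487}{12054608}\right) + 210\right) - 191897 = \left(- \frac{1946743775}{23795796192} + 210\right) - 191897 = \frac{4995170456545}{23795796192} - 191897 = - \frac{4561346731399679}{23795796192}$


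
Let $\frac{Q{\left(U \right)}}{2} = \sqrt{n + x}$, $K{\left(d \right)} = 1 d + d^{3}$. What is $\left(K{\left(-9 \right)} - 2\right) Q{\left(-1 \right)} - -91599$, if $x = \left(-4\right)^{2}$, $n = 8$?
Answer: $91599 - 2960 \sqrt{6} \approx 84349.0$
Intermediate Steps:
$x = 16$
$K{\left(d \right)} = d + d^{3}$
$Q{\left(U \right)} = 4 \sqrt{6}$ ($Q{\left(U \right)} = 2 \sqrt{8 + 16} = 2 \sqrt{24} = 2 \cdot 2 \sqrt{6} = 4 \sqrt{6}$)
$\left(K{\left(-9 \right)} - 2\right) Q{\left(-1 \right)} - -91599 = \left(\left(-9 + \left(-9\right)^{3}\right) - 2\right) 4 \sqrt{6} - -91599 = \left(\left(-9 - 729\right) - 2\right) 4 \sqrt{6} + 91599 = \left(-738 - 2\right) 4 \sqrt{6} + 91599 = - 740 \cdot 4 \sqrt{6} + 91599 = - 2960 \sqrt{6} + 91599 = 91599 - 2960 \sqrt{6}$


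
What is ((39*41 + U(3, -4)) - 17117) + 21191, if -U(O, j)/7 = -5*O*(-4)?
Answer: 5253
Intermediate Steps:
U(O, j) = -140*O (U(O, j) = -7*(-5*O)*(-4) = -140*O)
((39*41 + U(3, -4)) - 17117) + 21191 = ((39*41 - 140*3) - 17117) + 21191 = ((1599 - 420) - 17117) + 21191 = (1179 - 17117) + 21191 = -15938 + 21191 = 5253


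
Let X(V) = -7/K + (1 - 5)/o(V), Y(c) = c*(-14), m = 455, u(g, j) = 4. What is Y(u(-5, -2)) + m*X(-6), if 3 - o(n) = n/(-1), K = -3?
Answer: 4837/3 ≈ 1612.3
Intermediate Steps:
o(n) = 3 + n (o(n) = 3 - n/(-1) = 3 - n*(-1) = 3 - (-1)*n = 3 + n)
Y(c) = -14*c
X(V) = 7/3 - 4/(3 + V) (X(V) = -7/(-3) + (1 - 5)/(3 + V) = -7*(-⅓) - 4/(3 + V) = 7/3 - 4/(3 + V))
Y(u(-5, -2)) + m*X(-6) = -14*4 + 455*((9 + 7*(-6))/(3*(3 - 6))) = -56 + 455*((⅓)*(9 - 42)/(-3)) = -56 + 455*((⅓)*(-⅓)*(-33)) = -56 + 455*(11/3) = -56 + 5005/3 = 4837/3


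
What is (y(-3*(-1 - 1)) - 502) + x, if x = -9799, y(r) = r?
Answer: -10295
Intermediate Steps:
(y(-3*(-1 - 1)) - 502) + x = (-3*(-1 - 1) - 502) - 9799 = (-3*(-2) - 502) - 9799 = (6 - 502) - 9799 = -496 - 9799 = -10295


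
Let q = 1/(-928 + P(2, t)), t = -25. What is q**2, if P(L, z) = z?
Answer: 1/908209 ≈ 1.1011e-6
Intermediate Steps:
q = -1/953 (q = 1/(-928 - 25) = 1/(-953) = -1/953 ≈ -0.0010493)
q**2 = (-1/953)**2 = 1/908209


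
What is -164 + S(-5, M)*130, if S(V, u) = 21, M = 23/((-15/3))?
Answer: 2566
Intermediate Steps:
M = -23/5 (M = 23/((-15*1/3)) = 23/(-5) = 23*(-1/5) = -23/5 ≈ -4.6000)
-164 + S(-5, M)*130 = -164 + 21*130 = -164 + 2730 = 2566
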